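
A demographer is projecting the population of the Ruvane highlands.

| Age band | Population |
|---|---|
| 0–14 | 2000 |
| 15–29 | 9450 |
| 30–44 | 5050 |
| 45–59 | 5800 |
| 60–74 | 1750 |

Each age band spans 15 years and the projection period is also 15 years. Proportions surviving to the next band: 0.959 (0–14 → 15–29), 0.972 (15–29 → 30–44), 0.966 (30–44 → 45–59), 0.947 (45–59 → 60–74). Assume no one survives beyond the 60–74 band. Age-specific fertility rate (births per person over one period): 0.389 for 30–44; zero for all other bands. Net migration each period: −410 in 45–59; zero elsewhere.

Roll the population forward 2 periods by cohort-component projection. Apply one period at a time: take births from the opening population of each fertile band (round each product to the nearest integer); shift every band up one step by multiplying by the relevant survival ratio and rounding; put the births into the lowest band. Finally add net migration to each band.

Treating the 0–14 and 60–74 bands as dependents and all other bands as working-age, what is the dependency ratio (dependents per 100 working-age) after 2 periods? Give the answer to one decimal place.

Let group 1 be 0–14 through group 5 = 60–74.
— Period 1 —
Births: 5050 × 0.389 = 1964
Group 2: 2000 × 0.959 = 1918
Group 3: 9450 × 0.972 = 9185
Group 4: 5050 × 0.966 = 4878
Group 5: 5800 × 0.947 = 5493
Net migration: Group 4 − 410 → 4468
Giving 1964 / 1918 / 9185 / 4468 / 5493.
— Period 2 —
Births: 9185 × 0.389 = 3573
Group 2: 1964 × 0.959 = 1883
Group 3: 1918 × 0.972 = 1864
Group 4: 9185 × 0.966 = 8873
Group 5: 4468 × 0.947 = 4231
Net migration: Group 4 − 410 → 8463
Giving 3573 / 1883 / 1864 / 8463 / 4231.
Dependents (band 0–14 + band 60–74) = 3573 + 4231 = 7804; working-age = 12210; ratio = 7804/12210 × 100 = 63.9

63.9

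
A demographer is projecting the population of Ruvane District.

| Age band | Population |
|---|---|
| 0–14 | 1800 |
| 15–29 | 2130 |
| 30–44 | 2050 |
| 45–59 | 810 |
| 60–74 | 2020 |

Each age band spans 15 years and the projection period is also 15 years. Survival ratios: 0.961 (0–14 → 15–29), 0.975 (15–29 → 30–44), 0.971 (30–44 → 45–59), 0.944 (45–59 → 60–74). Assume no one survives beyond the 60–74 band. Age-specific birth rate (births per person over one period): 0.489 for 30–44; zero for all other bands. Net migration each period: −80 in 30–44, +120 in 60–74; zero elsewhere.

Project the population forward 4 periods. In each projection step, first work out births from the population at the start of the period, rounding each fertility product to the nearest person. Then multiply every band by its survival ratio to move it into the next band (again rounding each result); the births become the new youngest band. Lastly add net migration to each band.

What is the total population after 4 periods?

4438

Call the groups 1 to 5, youngest first.
After projecting period 1:
Births: 2050 * 0.489 = 1002
Group 2: 1800 * 0.961 = 1730
Group 3: 2130 * 0.975 = 2077
Group 4: 2050 * 0.971 = 1991
Group 5: 810 * 0.944 = 765
Net migration: Group 3 − 80 → 1997; Group 5 + 120 → 885
Giving 1002 / 1730 / 1997 / 1991 / 885.
After projecting period 2:
Births: 1997 * 0.489 = 977
Group 2: 1002 * 0.961 = 963
Group 3: 1730 * 0.975 = 1687
Group 4: 1997 * 0.971 = 1939
Group 5: 1991 * 0.944 = 1880
Net migration: Group 3 − 80 → 1607; Group 5 + 120 → 2000
Giving 977 / 963 / 1607 / 1939 / 2000.
After projecting period 3:
Births: 1607 * 0.489 = 786
Group 2: 977 * 0.961 = 939
Group 3: 963 * 0.975 = 939
Group 4: 1607 * 0.971 = 1560
Group 5: 1939 * 0.944 = 1830
Net migration: Group 3 − 80 → 859; Group 5 + 120 → 1950
Giving 786 / 939 / 859 / 1560 / 1950.
After projecting period 4:
Births: 859 * 0.489 = 420
Group 2: 786 * 0.961 = 755
Group 3: 939 * 0.975 = 916
Group 4: 859 * 0.971 = 834
Group 5: 1560 * 0.944 = 1473
Net migration: Group 3 − 80 → 836; Group 5 + 120 → 1593
Giving 420 / 755 / 836 / 834 / 1593.
Total after period 4: 420 + 755 + 836 + 834 + 1593 = 4438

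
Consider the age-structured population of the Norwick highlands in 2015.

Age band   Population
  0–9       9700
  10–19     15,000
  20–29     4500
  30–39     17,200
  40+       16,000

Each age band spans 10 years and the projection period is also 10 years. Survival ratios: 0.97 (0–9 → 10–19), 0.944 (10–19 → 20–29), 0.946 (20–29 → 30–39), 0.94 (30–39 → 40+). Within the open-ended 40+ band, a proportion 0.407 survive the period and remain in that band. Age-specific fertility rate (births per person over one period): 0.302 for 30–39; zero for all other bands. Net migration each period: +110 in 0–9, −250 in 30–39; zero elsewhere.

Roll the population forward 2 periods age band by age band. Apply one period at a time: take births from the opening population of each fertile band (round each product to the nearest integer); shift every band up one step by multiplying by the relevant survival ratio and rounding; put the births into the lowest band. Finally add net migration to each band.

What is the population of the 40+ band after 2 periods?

12998

[period 1]
Births: 17200 × 0.302 = 5194
10–19: 9700 × 0.97 = 9409
20–29: 15000 × 0.944 = 14160
30–39: 4500 × 0.946 = 4257
40+: 17200 × 0.94 + 16000 × 0.407 = 16168 + 6512 = 22680
Net migration: 0–9 + 110 → 5304; 30–39 − 250 → 4007
→ [5304, 9409, 14160, 4007, 22680]
[period 2]
Births: 4007 × 0.302 = 1210
10–19: 5304 × 0.97 = 5145
20–29: 9409 × 0.944 = 8882
30–39: 14160 × 0.946 = 13395
40+: 4007 × 0.94 + 22680 × 0.407 = 3767 + 9231 = 12998
Net migration: 0–9 + 110 → 1320; 30–39 − 250 → 13145
→ [1320, 5145, 8882, 13145, 12998]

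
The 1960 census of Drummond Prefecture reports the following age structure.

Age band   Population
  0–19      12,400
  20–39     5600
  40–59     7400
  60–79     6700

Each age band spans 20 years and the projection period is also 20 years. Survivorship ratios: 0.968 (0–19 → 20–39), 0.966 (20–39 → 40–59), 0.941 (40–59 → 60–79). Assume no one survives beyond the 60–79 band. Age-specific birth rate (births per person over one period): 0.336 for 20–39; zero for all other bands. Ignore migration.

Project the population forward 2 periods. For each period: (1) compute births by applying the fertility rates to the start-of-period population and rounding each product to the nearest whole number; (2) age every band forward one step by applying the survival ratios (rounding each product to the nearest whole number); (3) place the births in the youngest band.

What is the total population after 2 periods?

— Period 1 —
Births: 5600 × 0.336 = 1882
20–39: 12400 × 0.968 = 12003
40–59: 5600 × 0.966 = 5410
60–79: 7400 × 0.941 = 6963
→ [1882, 12003, 5410, 6963]
— Period 2 —
Births: 12003 × 0.336 = 4033
20–39: 1882 × 0.968 = 1822
40–59: 12003 × 0.966 = 11595
60–79: 5410 × 0.941 = 5091
→ [4033, 1822, 11595, 5091]
Total after period 2: 4033 + 1822 + 11595 + 5091 = 22541

22541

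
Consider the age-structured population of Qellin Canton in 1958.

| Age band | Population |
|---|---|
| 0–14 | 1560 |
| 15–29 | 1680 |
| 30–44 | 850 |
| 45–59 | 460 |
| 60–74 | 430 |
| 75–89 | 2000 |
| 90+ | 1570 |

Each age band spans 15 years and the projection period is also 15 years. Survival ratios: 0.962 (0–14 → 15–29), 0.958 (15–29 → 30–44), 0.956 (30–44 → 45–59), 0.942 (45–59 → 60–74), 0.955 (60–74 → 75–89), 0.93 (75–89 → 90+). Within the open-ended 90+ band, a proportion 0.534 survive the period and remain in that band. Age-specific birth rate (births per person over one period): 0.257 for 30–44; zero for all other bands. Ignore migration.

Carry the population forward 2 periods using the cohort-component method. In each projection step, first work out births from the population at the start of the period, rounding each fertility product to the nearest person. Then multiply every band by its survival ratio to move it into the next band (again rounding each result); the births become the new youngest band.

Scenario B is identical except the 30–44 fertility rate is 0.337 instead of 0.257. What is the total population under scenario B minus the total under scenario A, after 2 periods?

Period 1.
Births: 850 * 0.257 = 218
15–29: 1560 * 0.962 = 1501
30–44: 1680 * 0.958 = 1609
45–59: 850 * 0.956 = 813
60–74: 460 * 0.942 = 433
75–89: 430 * 0.955 = 411
90+: 2000 * 0.93 + 1570 * 0.534 = 1860 + 838 = 2698
End of period: [218, 1501, 1609, 813, 433, 411, 2698]
Period 2.
Births: 1609 * 0.257 = 414
15–29: 218 * 0.962 = 210
30–44: 1501 * 0.958 = 1438
45–59: 1609 * 0.956 = 1538
60–74: 813 * 0.942 = 766
75–89: 433 * 0.955 = 414
90+: 411 * 0.93 + 2698 * 0.534 = 382 + 1441 = 1823
End of period: [414, 210, 1438, 1538, 766, 414, 1823]
Scenario A total after 2 periods: 6603
Scenario B projection —
Period 1.
Births: 850 * 0.337 = 286
15–29: 1560 * 0.962 = 1501
30–44: 1680 * 0.958 = 1609
45–59: 850 * 0.956 = 813
60–74: 460 * 0.942 = 433
75–89: 430 * 0.955 = 411
90+: 2000 * 0.93 + 1570 * 0.534 = 1860 + 838 = 2698
End of period: [286, 1501, 1609, 813, 433, 411, 2698]
Period 2.
Births: 1609 * 0.337 = 542
15–29: 286 * 0.962 = 275
30–44: 1501 * 0.958 = 1438
45–59: 1609 * 0.956 = 1538
60–74: 813 * 0.942 = 766
75–89: 433 * 0.955 = 414
90+: 411 * 0.93 + 2698 * 0.534 = 382 + 1441 = 1823
End of period: [542, 275, 1438, 1538, 766, 414, 1823]
Scenario B total after 2 periods: 6796
Difference B − A = 6796 − 6603 = 193

193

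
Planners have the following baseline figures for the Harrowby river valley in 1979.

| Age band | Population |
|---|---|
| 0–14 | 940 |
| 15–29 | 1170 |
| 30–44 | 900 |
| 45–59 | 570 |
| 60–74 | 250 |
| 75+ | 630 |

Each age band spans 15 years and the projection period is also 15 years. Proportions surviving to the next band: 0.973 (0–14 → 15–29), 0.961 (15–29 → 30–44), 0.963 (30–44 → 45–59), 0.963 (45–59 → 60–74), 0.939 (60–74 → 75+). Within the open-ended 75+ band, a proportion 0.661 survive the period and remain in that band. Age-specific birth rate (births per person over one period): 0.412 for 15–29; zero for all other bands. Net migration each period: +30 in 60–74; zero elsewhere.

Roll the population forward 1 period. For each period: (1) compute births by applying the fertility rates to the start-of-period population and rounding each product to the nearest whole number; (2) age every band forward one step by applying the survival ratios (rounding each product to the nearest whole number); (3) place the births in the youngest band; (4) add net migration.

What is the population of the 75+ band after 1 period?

Period 1:
Births: 1170 × 0.412 = 482
15–29: 940 × 0.973 = 915
30–44: 1170 × 0.961 = 1124
45–59: 900 × 0.963 = 867
60–74: 570 × 0.963 = 549
75+: 250 × 0.939 + 630 × 0.661 = 235 + 416 = 651
Net migration: 60–74 + 30 → 579
Giving 482 / 915 / 1124 / 867 / 579 / 651.

651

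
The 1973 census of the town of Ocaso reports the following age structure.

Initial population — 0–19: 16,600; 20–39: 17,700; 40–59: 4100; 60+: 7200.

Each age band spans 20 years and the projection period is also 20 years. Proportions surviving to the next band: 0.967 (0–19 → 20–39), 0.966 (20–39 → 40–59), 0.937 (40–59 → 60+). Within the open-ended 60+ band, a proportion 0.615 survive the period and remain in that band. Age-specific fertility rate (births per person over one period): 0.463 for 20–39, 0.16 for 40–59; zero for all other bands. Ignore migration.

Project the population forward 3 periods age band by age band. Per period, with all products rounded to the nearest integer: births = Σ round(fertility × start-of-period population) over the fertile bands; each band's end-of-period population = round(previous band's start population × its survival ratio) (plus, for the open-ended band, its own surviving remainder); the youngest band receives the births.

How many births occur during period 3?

— Period 1 —
Births: 17700 × 0.463 = 8195  |  4100 × 0.16 = 656 → 8851
20–39: 16600 × 0.967 = 16052
40–59: 17700 × 0.966 = 17098
60+: 4100 × 0.937 + 7200 × 0.615 = 3842 + 4428 = 8270
Giving 8851 / 16052 / 17098 / 8270.
— Period 2 —
Births: 16052 × 0.463 = 7432  |  17098 × 0.16 = 2736 → 10168
20–39: 8851 × 0.967 = 8559
40–59: 16052 × 0.966 = 15506
60+: 17098 × 0.937 + 8270 × 0.615 = 16021 + 5086 = 21107
Giving 10168 / 8559 / 15506 / 21107.
— Period 3 —
Births: 8559 × 0.463 = 3963  |  15506 × 0.16 = 2481 → 6444
20–39: 10168 × 0.967 = 9832
40–59: 8559 × 0.966 = 8268
60+: 15506 × 0.937 + 21107 × 0.615 = 14529 + 12981 = 27510
Giving 6444 / 9832 / 8268 / 27510.

6444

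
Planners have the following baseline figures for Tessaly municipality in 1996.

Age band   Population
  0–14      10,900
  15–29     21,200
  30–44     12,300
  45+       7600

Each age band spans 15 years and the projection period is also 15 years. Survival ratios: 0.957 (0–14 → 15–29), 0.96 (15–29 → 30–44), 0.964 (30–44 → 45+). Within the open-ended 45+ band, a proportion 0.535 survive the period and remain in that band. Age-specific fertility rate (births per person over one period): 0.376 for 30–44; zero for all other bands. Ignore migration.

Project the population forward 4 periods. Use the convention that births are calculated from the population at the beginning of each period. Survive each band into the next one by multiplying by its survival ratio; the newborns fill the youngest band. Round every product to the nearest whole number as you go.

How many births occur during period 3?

3765

(Bands numbered youngest = 1 to oldest = 4.)
[period 1]
Births: 12300 × 0.376 = 4625
Band 2: 10900 × 0.957 = 10431
Band 3: 21200 × 0.96 = 20352
Band 4: 12300 × 0.964 + 7600 × 0.535 = 11857 + 4066 = 15923
Giving 4625 / 10431 / 20352 / 15923.
[period 2]
Births: 20352 × 0.376 = 7652
Band 2: 4625 × 0.957 = 4426
Band 3: 10431 × 0.96 = 10014
Band 4: 20352 × 0.964 + 15923 × 0.535 = 19619 + 8519 = 28138
Giving 7652 / 4426 / 10014 / 28138.
[period 3]
Births: 10014 × 0.376 = 3765
Band 2: 7652 × 0.957 = 7323
Band 3: 4426 × 0.96 = 4249
Band 4: 10014 × 0.964 + 28138 × 0.535 = 9653 + 15054 = 24707
Giving 3765 / 7323 / 4249 / 24707.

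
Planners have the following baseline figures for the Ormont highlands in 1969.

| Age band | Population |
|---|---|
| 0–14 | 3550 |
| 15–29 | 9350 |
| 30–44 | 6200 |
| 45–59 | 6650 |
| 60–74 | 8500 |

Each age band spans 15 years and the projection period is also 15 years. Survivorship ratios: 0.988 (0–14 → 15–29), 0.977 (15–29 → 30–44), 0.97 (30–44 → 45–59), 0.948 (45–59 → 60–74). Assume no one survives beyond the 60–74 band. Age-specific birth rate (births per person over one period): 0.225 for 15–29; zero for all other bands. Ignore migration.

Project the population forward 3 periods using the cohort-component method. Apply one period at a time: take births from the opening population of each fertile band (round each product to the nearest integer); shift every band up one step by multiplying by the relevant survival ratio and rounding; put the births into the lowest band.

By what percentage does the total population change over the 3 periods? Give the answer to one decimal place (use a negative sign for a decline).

-56.2

[period 1]
Births: 9350 × 0.225 = 2104
15–29: 3550 × 0.988 = 3507
30–44: 9350 × 0.977 = 9135
45–59: 6200 × 0.97 = 6014
60–74: 6650 × 0.948 = 6304
→ [2104, 3507, 9135, 6014, 6304]
[period 2]
Births: 3507 × 0.225 = 789
15–29: 2104 × 0.988 = 2079
30–44: 3507 × 0.977 = 3426
45–59: 9135 × 0.97 = 8861
60–74: 6014 × 0.948 = 5701
→ [789, 2079, 3426, 8861, 5701]
[period 3]
Births: 2079 × 0.225 = 468
15–29: 789 × 0.988 = 780
30–44: 2079 × 0.977 = 2031
45–59: 3426 × 0.97 = 3323
60–74: 8861 × 0.948 = 8400
→ [468, 780, 2031, 3323, 8400]
Total: 34250 → 15002; change = -19248; percentage change = -56.2%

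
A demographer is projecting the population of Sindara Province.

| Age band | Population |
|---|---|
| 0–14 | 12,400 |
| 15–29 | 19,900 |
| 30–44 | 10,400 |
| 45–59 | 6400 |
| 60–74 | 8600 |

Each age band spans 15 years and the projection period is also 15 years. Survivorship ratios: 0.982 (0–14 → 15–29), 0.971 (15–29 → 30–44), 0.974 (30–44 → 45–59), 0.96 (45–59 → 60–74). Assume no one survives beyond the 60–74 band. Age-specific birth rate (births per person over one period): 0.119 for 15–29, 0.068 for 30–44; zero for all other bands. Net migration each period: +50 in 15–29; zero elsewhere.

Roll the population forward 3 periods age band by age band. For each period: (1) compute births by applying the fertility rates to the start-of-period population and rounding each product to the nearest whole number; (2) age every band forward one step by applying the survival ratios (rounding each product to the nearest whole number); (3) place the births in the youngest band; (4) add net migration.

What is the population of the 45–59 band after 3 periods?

11563

[period 1]
Births: 19900 * 0.119 = 2368  |  10400 * 0.068 = 707 → total 3075
15–29: 12400 * 0.982 = 12177
30–44: 19900 * 0.971 = 19323
45–59: 10400 * 0.974 = 10130
60–74: 6400 * 0.96 = 6144
Net migration: 15–29 + 50 → 12227
End of period: [3075, 12227, 19323, 10130, 6144]
[period 2]
Births: 12227 * 0.119 = 1455  |  19323 * 0.068 = 1314 → total 2769
15–29: 3075 * 0.982 = 3020
30–44: 12227 * 0.971 = 11872
45–59: 19323 * 0.974 = 18821
60–74: 10130 * 0.96 = 9725
Net migration: 15–29 + 50 → 3070
End of period: [2769, 3070, 11872, 18821, 9725]
[period 3]
Births: 3070 * 0.119 = 365  |  11872 * 0.068 = 807 → total 1172
15–29: 2769 * 0.982 = 2719
30–44: 3070 * 0.971 = 2981
45–59: 11872 * 0.974 = 11563
60–74: 18821 * 0.96 = 18068
Net migration: 15–29 + 50 → 2769
End of period: [1172, 2769, 2981, 11563, 18068]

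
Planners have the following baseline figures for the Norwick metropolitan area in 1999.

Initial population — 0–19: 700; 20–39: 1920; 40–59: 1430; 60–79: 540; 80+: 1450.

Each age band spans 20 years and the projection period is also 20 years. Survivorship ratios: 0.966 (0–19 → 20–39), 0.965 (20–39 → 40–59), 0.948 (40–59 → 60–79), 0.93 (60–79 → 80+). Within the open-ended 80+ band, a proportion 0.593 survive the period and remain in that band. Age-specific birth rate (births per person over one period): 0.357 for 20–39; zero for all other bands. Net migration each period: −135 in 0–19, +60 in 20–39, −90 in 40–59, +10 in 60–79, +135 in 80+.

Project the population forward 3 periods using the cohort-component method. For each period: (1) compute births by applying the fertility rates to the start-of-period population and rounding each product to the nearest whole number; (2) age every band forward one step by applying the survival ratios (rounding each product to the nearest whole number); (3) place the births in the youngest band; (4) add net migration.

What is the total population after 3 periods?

(Groups numbered youngest = 1 to oldest = 5.)
— Period 1 —
Births: 1920 * 0.357 = 685
Group 2: 700 * 0.966 = 676
Group 3: 1920 * 0.965 = 1853
Group 4: 1430 * 0.948 = 1356
Group 5: 540 * 0.93 + 1450 * 0.593 = 502 + 860 = 1362
Net migration: Group 1 − 135 → 550; Group 2 + 60 → 736; Group 3 − 90 → 1763; Group 4 + 10 → 1366; Group 5 + 135 → 1497
Giving 550 / 736 / 1763 / 1366 / 1497.
— Period 2 —
Births: 736 * 0.357 = 263
Group 2: 550 * 0.966 = 531
Group 3: 736 * 0.965 = 710
Group 4: 1763 * 0.948 = 1671
Group 5: 1366 * 0.93 + 1497 * 0.593 = 1270 + 888 = 2158
Net migration: Group 1 − 135 → 128; Group 2 + 60 → 591; Group 3 − 90 → 620; Group 4 + 10 → 1681; Group 5 + 135 → 2293
Giving 128 / 591 / 620 / 1681 / 2293.
— Period 3 —
Births: 591 * 0.357 = 211
Group 2: 128 * 0.966 = 124
Group 3: 591 * 0.965 = 570
Group 4: 620 * 0.948 = 588
Group 5: 1681 * 0.93 + 2293 * 0.593 = 1563 + 1360 = 2923
Net migration: Group 1 − 135 → 76; Group 2 + 60 → 184; Group 3 − 90 → 480; Group 4 + 10 → 598; Group 5 + 135 → 3058
Giving 76 / 184 / 480 / 598 / 3058.
Total after period 3: 76 + 184 + 480 + 598 + 3058 = 4396

4396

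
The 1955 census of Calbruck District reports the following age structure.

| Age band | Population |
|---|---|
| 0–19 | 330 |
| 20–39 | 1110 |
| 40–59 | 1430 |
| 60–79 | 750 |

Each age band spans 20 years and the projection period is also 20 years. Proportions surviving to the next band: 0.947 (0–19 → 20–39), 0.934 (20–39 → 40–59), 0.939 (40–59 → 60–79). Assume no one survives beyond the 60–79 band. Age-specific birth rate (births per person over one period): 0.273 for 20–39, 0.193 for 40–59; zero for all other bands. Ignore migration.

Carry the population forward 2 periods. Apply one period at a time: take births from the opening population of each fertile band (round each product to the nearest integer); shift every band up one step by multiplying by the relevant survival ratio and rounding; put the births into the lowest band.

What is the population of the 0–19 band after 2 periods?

(Groups numbered youngest = 1 to oldest = 4.)
— Period 1 —
Births: 1110 × 0.273 = 303 ; 1430 × 0.193 = 276 — total 579
Group 2: 330 × 0.947 = 313
Group 3: 1110 × 0.934 = 1037
Group 4: 1430 × 0.939 = 1343
End of period: [579, 313, 1037, 1343]
— Period 2 —
Births: 313 × 0.273 = 85 ; 1037 × 0.193 = 200 — total 285
Group 2: 579 × 0.947 = 548
Group 3: 313 × 0.934 = 292
Group 4: 1037 × 0.939 = 974
End of period: [285, 548, 292, 974]

285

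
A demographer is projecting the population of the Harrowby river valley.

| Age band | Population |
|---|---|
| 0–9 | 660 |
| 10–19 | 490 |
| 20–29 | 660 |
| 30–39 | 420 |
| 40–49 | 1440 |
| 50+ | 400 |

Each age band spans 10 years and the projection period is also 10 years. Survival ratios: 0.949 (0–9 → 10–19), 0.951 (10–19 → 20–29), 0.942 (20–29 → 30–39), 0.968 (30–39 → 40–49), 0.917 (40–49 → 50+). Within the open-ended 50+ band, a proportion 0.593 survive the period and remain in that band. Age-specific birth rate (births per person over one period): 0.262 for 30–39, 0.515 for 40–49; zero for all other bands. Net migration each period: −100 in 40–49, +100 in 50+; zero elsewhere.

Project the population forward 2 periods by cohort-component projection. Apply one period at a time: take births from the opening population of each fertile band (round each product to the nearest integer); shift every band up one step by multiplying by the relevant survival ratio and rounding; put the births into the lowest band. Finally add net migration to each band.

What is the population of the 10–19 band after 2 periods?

809

— Period 1 —
Births: 420 × 0.262 = 110  |  1440 × 0.515 = 742 — total 852
10–19: 660 × 0.949 = 626
20–29: 490 × 0.951 = 466
30–39: 660 × 0.942 = 622
40–49: 420 × 0.968 = 407
50+: 1440 × 0.917 + 400 × 0.593 = 1320 + 237 = 1557
Net migration: 40–49 − 100 → 307; 50+ + 100 → 1657
→ [852, 626, 466, 622, 307, 1657]
— Period 2 —
Births: 622 × 0.262 = 163  |  307 × 0.515 = 158 — total 321
10–19: 852 × 0.949 = 809
20–29: 626 × 0.951 = 595
30–39: 466 × 0.942 = 439
40–49: 622 × 0.968 = 602
50+: 307 × 0.917 + 1657 × 0.593 = 282 + 983 = 1265
Net migration: 40–49 − 100 → 502; 50+ + 100 → 1365
→ [321, 809, 595, 439, 502, 1365]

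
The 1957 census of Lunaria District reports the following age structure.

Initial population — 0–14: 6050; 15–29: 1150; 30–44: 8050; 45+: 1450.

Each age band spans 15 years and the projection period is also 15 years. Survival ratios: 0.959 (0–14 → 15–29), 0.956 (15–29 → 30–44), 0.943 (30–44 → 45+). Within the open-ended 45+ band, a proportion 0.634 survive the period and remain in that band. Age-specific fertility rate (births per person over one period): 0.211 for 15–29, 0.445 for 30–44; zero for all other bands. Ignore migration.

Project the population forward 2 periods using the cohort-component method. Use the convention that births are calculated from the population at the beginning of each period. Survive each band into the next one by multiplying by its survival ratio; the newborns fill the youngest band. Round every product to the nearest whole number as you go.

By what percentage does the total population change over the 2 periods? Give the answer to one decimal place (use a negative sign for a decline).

3.9

Period 1.
Births: 1150 × 0.211 = 243 ; 8050 × 0.445 = 3582 → 3825
15–29: 6050 × 0.959 = 5802
30–44: 1150 × 0.956 = 1099
45+: 8050 × 0.943 + 1450 × 0.634 = 7591 + 919 = 8510
Population now: 0–14=3825, 15–29=5802, 30–44=1099, 45+=8510
Period 2.
Births: 5802 × 0.211 = 1224 ; 1099 × 0.445 = 489 → 1713
15–29: 3825 × 0.959 = 3668
30–44: 5802 × 0.956 = 5547
45+: 1099 × 0.943 + 8510 × 0.634 = 1036 + 5395 = 6431
Population now: 0–14=1713, 15–29=3668, 30–44=5547, 45+=6431
Total: 16700 → 17359; change = 659; percentage change = 3.9%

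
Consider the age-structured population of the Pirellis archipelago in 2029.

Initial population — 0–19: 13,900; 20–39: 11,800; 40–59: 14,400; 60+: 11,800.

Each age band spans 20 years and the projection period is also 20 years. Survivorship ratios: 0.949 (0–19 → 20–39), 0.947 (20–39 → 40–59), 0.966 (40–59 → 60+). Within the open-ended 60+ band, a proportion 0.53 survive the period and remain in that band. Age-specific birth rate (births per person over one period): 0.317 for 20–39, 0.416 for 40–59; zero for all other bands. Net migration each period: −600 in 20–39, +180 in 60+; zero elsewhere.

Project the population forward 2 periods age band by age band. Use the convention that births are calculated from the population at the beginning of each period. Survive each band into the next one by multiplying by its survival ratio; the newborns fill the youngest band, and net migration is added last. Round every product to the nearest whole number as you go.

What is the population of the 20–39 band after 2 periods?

[period 1]
Births: 11800 * 0.317 = 3741  |  14400 * 0.416 = 5990 — total 9731
20–39: 13900 * 0.949 = 13191
40–59: 11800 * 0.947 = 11175
60+: 14400 * 0.966 + 11800 * 0.53 = 13910 + 6254 = 20164
Net migration: 20–39 − 600 → 12591; 60+ + 180 → 20344
Giving 9731 / 12591 / 11175 / 20344.
[period 2]
Births: 12591 * 0.317 = 3991  |  11175 * 0.416 = 4649 — total 8640
20–39: 9731 * 0.949 = 9235
40–59: 12591 * 0.947 = 11924
60+: 11175 * 0.966 + 20344 * 0.53 = 10795 + 10782 = 21577
Net migration: 20–39 − 600 → 8635; 60+ + 180 → 21757
Giving 8640 / 8635 / 11924 / 21757.

8635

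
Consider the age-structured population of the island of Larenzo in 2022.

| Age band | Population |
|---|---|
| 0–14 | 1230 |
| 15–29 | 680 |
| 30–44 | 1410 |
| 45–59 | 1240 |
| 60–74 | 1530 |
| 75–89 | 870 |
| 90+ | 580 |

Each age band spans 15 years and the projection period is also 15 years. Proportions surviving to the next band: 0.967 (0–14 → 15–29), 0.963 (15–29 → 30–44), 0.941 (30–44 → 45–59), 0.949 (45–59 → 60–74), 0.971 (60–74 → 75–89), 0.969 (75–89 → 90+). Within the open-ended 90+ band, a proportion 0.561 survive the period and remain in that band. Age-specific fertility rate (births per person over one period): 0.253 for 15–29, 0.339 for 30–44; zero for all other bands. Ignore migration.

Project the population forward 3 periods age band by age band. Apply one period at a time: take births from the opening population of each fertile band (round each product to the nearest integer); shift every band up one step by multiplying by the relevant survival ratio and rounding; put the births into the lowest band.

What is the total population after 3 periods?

(Groups numbered youngest = 1 to oldest = 7.)
Period 1.
Births: 680 × 0.253 = 172 ; 1410 × 0.339 = 478 → total 650
Group 2: 1230 × 0.967 = 1189
Group 3: 680 × 0.963 = 655
Group 4: 1410 × 0.941 = 1327
Group 5: 1240 × 0.949 = 1177
Group 6: 1530 × 0.971 = 1486
Group 7: 870 × 0.969 + 580 × 0.561 = 843 + 325 = 1168
End of period: [650, 1189, 655, 1327, 1177, 1486, 1168]
Period 2.
Births: 1189 × 0.253 = 301 ; 655 × 0.339 = 222 → total 523
Group 2: 650 × 0.967 = 629
Group 3: 1189 × 0.963 = 1145
Group 4: 655 × 0.941 = 616
Group 5: 1327 × 0.949 = 1259
Group 6: 1177 × 0.971 = 1143
Group 7: 1486 × 0.969 + 1168 × 0.561 = 1440 + 655 = 2095
End of period: [523, 629, 1145, 616, 1259, 1143, 2095]
Period 3.
Births: 629 × 0.253 = 159 ; 1145 × 0.339 = 388 → total 547
Group 2: 523 × 0.967 = 506
Group 3: 629 × 0.963 = 606
Group 4: 1145 × 0.941 = 1077
Group 5: 616 × 0.949 = 585
Group 6: 1259 × 0.971 = 1222
Group 7: 1143 × 0.969 + 2095 × 0.561 = 1108 + 1175 = 2283
End of period: [547, 506, 606, 1077, 585, 1222, 2283]
Total after period 3: 547 + 506 + 606 + 1077 + 585 + 1222 + 2283 = 6826

6826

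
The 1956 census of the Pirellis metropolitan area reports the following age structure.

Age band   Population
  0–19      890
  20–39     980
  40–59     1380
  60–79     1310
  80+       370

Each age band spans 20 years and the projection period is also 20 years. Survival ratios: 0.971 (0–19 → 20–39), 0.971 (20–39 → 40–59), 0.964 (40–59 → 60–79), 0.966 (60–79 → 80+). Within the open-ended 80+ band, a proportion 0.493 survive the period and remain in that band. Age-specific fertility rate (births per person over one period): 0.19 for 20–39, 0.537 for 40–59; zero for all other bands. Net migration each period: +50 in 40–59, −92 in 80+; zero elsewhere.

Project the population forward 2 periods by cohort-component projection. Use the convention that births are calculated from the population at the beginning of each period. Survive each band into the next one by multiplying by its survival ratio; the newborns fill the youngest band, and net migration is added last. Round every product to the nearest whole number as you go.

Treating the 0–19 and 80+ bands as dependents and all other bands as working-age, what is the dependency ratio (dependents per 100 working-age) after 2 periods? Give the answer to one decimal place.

(Bands numbered youngest = 1 to oldest = 5.)
Period 1.
Births: 980 * 0.19 = 186 ; 1380 * 0.537 = 741 — total 927
Band 2: 890 * 0.971 = 864
Band 3: 980 * 0.971 = 952
Band 4: 1380 * 0.964 = 1330
Band 5: 1310 * 0.966 + 370 * 0.493 = 1265 + 182 = 1447
Net migration: Band 3 + 50 → 1002; Band 5 − 92 → 1355
→ [927, 864, 1002, 1330, 1355]
Period 2.
Births: 864 * 0.19 = 164 ; 1002 * 0.537 = 538 — total 702
Band 2: 927 * 0.971 = 900
Band 3: 864 * 0.971 = 839
Band 4: 1002 * 0.964 = 966
Band 5: 1330 * 0.966 + 1355 * 0.493 = 1285 + 668 = 1953
Net migration: Band 3 + 50 → 889; Band 5 − 92 → 1861
→ [702, 900, 889, 966, 1861]
Dependents (band 0–19 + band 80+) = 702 + 1861 = 2563; working-age = 2755; ratio = 2563/2755 × 100 = 93.0

93.0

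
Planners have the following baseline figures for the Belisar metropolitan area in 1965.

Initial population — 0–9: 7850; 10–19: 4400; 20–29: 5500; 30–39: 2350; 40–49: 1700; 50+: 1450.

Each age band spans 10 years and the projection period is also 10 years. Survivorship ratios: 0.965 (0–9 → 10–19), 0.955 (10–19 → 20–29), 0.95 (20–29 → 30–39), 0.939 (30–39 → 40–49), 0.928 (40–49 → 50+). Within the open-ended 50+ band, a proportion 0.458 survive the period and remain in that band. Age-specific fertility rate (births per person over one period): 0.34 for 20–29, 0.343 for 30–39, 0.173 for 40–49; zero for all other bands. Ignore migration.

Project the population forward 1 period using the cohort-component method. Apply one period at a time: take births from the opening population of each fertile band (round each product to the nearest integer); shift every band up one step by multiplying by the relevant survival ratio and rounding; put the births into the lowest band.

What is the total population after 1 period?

24421

Let group 1 be 0–9 through group 6 = 50+.
[period 1]
Births: 5500 * 0.34 = 1870, 2350 * 0.343 = 806, 1700 * 0.173 = 294 ⇒ total 2970
Group 2: 7850 * 0.965 = 7575
Group 3: 4400 * 0.955 = 4202
Group 4: 5500 * 0.95 = 5225
Group 5: 2350 * 0.939 = 2207
Group 6: 1700 * 0.928 + 1450 * 0.458 = 1578 + 664 = 2242
Giving 2970 / 7575 / 4202 / 5225 / 2207 / 2242.
Total after period 1: 2970 + 7575 + 4202 + 5225 + 2207 + 2242 = 24421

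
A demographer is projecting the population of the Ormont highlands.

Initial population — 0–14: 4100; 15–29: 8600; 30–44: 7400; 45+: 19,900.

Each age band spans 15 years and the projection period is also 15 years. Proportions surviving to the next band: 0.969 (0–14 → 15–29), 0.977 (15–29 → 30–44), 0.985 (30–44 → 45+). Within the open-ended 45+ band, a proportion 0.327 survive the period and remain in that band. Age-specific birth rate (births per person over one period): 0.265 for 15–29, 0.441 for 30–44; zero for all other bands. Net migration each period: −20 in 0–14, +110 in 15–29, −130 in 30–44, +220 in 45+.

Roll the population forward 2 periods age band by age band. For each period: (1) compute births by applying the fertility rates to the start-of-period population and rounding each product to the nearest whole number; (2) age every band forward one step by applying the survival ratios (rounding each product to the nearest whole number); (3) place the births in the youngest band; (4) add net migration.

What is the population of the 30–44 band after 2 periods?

[period 1]
Births: 8600 * 0.265 = 2279, 7400 * 0.441 = 3263 ⇒ total 5542
15–29: 4100 * 0.969 = 3973
30–44: 8600 * 0.977 = 8402
45+: 7400 * 0.985 + 19900 * 0.327 = 7289 + 6507 = 13796
Net migration: 0–14 − 20 → 5522; 15–29 + 110 → 4083; 30–44 − 130 → 8272; 45+ + 220 → 14016
End of period: [5522, 4083, 8272, 14016]
[period 2]
Births: 4083 * 0.265 = 1082, 8272 * 0.441 = 3648 ⇒ total 4730
15–29: 5522 * 0.969 = 5351
30–44: 4083 * 0.977 = 3989
45+: 8272 * 0.985 + 14016 * 0.327 = 8148 + 4583 = 12731
Net migration: 0–14 − 20 → 4710; 15–29 + 110 → 5461; 30–44 − 130 → 3859; 45+ + 220 → 12951
End of period: [4710, 5461, 3859, 12951]

3859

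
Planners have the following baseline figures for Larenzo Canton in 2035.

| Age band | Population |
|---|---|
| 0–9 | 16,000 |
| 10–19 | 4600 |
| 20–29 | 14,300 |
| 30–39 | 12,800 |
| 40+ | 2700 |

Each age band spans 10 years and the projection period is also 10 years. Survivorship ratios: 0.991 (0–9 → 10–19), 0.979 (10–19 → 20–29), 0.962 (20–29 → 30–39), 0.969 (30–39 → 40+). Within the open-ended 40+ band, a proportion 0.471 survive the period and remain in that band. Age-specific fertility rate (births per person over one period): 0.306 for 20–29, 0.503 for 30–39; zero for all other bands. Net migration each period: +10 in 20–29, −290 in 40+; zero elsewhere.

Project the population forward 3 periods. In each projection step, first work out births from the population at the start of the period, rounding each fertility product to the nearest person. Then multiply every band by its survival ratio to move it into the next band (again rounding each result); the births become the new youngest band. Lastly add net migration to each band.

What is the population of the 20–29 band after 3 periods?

10502

[period 1]
Births: 14300 × 0.306 = 4376 ; 12800 × 0.503 = 6438 → 10814
10–19: 16000 × 0.991 = 15856
20–29: 4600 × 0.979 = 4503
30–39: 14300 × 0.962 = 13757
40+: 12800 × 0.969 + 2700 × 0.471 = 12403 + 1272 = 13675
Net migration: 20–29 + 10 → 4513; 40+ − 290 → 13385
→ [10814, 15856, 4513, 13757, 13385]
[period 2]
Births: 4513 × 0.306 = 1381 ; 13757 × 0.503 = 6920 → 8301
10–19: 10814 × 0.991 = 10717
20–29: 15856 × 0.979 = 15523
30–39: 4513 × 0.962 = 4342
40+: 13757 × 0.969 + 13385 × 0.471 = 13331 + 6304 = 19635
Net migration: 20–29 + 10 → 15533; 40+ − 290 → 19345
→ [8301, 10717, 15533, 4342, 19345]
[period 3]
Births: 15533 × 0.306 = 4753 ; 4342 × 0.503 = 2184 → 6937
10–19: 8301 × 0.991 = 8226
20–29: 10717 × 0.979 = 10492
30–39: 15533 × 0.962 = 14943
40+: 4342 × 0.969 + 19345 × 0.471 = 4207 + 9111 = 13318
Net migration: 20–29 + 10 → 10502; 40+ − 290 → 13028
→ [6937, 8226, 10502, 14943, 13028]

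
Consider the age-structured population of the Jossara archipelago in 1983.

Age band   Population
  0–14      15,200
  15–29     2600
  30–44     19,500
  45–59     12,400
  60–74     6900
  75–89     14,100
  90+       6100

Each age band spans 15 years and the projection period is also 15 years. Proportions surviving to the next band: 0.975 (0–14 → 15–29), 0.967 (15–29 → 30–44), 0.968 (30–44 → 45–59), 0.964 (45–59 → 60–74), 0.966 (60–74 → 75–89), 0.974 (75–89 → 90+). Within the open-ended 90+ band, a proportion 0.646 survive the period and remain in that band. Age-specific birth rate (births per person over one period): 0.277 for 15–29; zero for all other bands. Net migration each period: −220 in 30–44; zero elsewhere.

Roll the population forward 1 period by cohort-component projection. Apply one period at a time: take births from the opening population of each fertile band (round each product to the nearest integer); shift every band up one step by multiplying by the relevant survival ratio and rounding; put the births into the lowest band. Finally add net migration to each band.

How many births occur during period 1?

Let group 1 be 0–14 through group 7 = 90+.
— Period 1 —
Births: 2600 * 0.277 = 720
Group 2: 15200 * 0.975 = 14820
Group 3: 2600 * 0.967 = 2514
Group 4: 19500 * 0.968 = 18876
Group 5: 12400 * 0.964 = 11954
Group 6: 6900 * 0.966 = 6665
Group 7: 14100 * 0.974 + 6100 * 0.646 = 13733 + 3941 = 17674
Net migration: Group 3 − 220 → 2294
End of period: [720, 14820, 2294, 18876, 11954, 6665, 17674]

720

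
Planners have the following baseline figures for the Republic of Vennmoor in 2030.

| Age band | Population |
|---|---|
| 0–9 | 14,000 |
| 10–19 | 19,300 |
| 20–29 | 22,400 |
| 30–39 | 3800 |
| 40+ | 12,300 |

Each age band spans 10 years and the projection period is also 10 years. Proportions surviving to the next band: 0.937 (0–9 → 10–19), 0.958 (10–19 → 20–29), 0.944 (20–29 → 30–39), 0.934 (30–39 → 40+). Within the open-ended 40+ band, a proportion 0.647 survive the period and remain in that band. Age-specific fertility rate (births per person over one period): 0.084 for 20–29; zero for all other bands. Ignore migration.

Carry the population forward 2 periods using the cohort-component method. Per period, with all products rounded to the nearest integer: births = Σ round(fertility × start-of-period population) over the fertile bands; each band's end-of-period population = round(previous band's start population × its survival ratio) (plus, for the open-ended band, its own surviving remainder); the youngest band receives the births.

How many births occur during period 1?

Let group 1 be 0–9 through group 5 = 40+.
Period 1.
Births: 22400 × 0.084 = 1882
Group 2: 14000 × 0.937 = 13118
Group 3: 19300 × 0.958 = 18489
Group 4: 22400 × 0.944 = 21146
Group 5: 3800 × 0.934 + 12300 × 0.647 = 3549 + 7958 = 11507
Population now: 0–9=1882, 10–19=13118, 20–29=18489, 30–39=21146, 40+=11507

1882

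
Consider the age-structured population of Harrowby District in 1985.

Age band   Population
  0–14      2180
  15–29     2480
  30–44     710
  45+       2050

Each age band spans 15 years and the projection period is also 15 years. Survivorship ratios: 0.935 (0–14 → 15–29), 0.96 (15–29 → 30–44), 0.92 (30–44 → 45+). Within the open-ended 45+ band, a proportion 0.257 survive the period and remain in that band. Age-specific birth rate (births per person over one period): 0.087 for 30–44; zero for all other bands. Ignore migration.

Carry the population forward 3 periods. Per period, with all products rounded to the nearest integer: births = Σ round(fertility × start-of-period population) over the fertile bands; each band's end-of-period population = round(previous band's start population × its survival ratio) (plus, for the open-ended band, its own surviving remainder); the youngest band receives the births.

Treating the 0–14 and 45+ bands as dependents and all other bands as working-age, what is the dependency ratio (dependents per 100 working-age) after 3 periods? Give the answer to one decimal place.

After projecting period 1:
Births: 710 * 0.087 = 62
15–29: 2180 * 0.935 = 2038
30–44: 2480 * 0.96 = 2381
45+: 710 * 0.92 + 2050 * 0.257 = 653 + 527 = 1180
→ [62, 2038, 2381, 1180]
After projecting period 2:
Births: 2381 * 0.087 = 207
15–29: 62 * 0.935 = 58
30–44: 2038 * 0.96 = 1956
45+: 2381 * 0.92 + 1180 * 0.257 = 2191 + 303 = 2494
→ [207, 58, 1956, 2494]
After projecting period 3:
Births: 1956 * 0.087 = 170
15–29: 207 * 0.935 = 194
30–44: 58 * 0.96 = 56
45+: 1956 * 0.92 + 2494 * 0.257 = 1800 + 641 = 2441
→ [170, 194, 56, 2441]
Dependents (band 0–14 + band 45+) = 170 + 2441 = 2611; working-age = 250; ratio = 2611/250 × 100 = 1044.4

1044.4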